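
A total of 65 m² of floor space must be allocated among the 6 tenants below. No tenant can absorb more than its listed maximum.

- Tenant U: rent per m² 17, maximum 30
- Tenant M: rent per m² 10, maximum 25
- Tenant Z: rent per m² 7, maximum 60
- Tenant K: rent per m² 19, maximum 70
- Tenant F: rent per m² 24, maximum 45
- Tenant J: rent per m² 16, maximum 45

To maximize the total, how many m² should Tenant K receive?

20

Rank by rent per m²: Tenant F 24 > Tenant K 19 > Tenant U 17 > Tenant J 16 > Tenant M 10 > Tenant Z 7.
Give Tenant F 45 to hit its cap of 45 → 20 left.
Tenant K has room for 70 but only 20 remain, so it gets 20.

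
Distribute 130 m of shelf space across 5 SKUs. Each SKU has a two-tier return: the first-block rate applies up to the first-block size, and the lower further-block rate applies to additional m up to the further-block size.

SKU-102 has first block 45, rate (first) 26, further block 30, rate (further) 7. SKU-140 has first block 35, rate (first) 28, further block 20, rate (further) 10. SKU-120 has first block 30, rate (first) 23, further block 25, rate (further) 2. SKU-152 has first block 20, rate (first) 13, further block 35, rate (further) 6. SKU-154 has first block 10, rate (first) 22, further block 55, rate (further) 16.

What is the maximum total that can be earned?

Treat each block as its own option and order by rate: SKU-140/first 28 > SKU-102/first 26 > SKU-120/first 23 > SKU-154/first 22 > SKU-154/second 16 > SKU-152/first 13 > SKU-140/second 10 > SKU-102/second 7 > SKU-152/second 6 > SKU-120/second 2.
SKU-140/first (28): +35 ; 95 left.
SKU-102 first at 26: fill all 45 ; 50 left.
SKU-120/first (23): +30 ; 20 left.
SKU-154/first (22): +10 ; 10 left.
10 remain; put them into SKU-154 second at 16.
Total = 28×35 + 26×45 + 23×30 + 22×10 + 16×10 = 3220.

3220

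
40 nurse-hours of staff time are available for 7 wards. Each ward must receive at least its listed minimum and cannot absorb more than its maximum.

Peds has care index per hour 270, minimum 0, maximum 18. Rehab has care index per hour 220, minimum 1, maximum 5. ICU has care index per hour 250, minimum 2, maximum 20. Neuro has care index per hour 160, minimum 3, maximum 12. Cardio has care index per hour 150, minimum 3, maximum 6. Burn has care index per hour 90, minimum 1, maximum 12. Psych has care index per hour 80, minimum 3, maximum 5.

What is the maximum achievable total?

Meeting every minimum uses 0+1+2+3+3+1+3 = 13 nurse-hours, leaving 27.
Rank by care index per hour: Peds 270 > ICU 250 > Rehab 220 > Neuro 160 > Cardio 150 > Burn 90 > Psych 80.
Peds takes 18 more to reach its cap of 18 ; 9 left.
Only 9 left; ICU takes them to reach 11.
Total = 270×18 + 220×1 + 250×11 + 160×3 + 150×3 + 90×1 + 80×3 = 9090.

9090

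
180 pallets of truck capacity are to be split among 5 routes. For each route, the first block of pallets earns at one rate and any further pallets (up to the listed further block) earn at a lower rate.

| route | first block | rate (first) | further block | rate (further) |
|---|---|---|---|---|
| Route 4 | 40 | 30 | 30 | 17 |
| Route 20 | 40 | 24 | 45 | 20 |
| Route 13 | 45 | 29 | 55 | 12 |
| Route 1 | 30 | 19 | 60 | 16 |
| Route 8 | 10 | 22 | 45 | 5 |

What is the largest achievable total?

Treat each block as its own option and order by rate: Route 4/first 30 > Route 13/first 29 > Route 20/first 24 > Route 8/first 22 > Route 20/second 20 > Route 1/first 19 > Route 4/second 17 > Route 1/second 16 > Route 13/second 12 > Route 8/second 5.
Fill Route 4 first block (40 at 30) → 140 left.
Fill Route 13 first block (45 at 29) → 95 left.
Fill Route 20 first block (40 at 24) → 55 left.
Route 8 first at 22: fill all 10 → 45 left.
Fill Route 20 second block (45 at 20) → 0 left.
Total = 30×40 + 29×45 + 24×40 + 22×10 + 20×45 = 4585.

4585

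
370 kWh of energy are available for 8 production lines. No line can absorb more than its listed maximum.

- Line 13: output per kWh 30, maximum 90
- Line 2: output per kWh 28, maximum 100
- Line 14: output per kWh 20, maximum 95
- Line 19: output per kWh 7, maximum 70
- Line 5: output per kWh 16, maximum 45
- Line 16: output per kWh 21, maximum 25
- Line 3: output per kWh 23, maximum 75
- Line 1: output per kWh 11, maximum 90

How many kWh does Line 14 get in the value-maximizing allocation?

Highest output per kWh first: Line 13 30 > Line 2 28 > Line 3 23 > Line 16 21 > Line 14 20 > Line 5 16 > Line 1 11 > Line 19 7.
Line 13: +90 to 90 (cap) → 280 left.
Line 2 takes 100 to reach its cap of 100 → 180 left.
Line 3: +75 to 75 (cap) → 105 left.
Line 16 takes 25 to reach its cap of 25 → 80 left.
Only 80 left; Line 14 takes them to reach 80.

80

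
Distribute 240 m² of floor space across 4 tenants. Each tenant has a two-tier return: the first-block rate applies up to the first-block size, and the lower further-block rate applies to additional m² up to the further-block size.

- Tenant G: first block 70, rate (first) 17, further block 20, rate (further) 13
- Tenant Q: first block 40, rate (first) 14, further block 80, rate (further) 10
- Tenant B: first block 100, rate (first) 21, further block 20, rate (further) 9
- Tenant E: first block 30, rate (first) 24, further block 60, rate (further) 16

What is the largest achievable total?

Order all 8 blocks by rate: Tenant E/T1 24 > Tenant B/T1 21 > Tenant G/T1 17 > Tenant E/T2 16 > Tenant Q/T1 14 > Tenant G/T2 13 > Tenant Q/T2 10 > Tenant B/T2 9.
Tenant E T1 at 24: fill all 30 → 210 left.
Tenant B T1 at 21: fill all 100 → 110 left.
Tenant G/T1 (17): +70 → 40 left.
Tenant E T2 at 16: only 40 left, fill 40.
Total = 24×30 + 21×100 + 17×70 + 16×40 = 4650.

4650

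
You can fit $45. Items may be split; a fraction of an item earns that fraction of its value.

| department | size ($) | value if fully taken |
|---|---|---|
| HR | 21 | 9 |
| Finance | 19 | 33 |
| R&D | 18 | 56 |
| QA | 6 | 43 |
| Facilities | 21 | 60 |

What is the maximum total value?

159

Rank by value-to-size ratio: QA 43/6≈7.17, R&D 56/18≈3.11, Facilities 60/21≈2.86, Finance 33/19≈1.74, HR 9/21≈0.429.
Take all of QA (6 $, value 43) — 39 $ left.
Take all of R&D (18 $, value 56) — 21 $ left.
Take all of Facilities (21 $, value 60) — 0 $ left.
Total value = 159.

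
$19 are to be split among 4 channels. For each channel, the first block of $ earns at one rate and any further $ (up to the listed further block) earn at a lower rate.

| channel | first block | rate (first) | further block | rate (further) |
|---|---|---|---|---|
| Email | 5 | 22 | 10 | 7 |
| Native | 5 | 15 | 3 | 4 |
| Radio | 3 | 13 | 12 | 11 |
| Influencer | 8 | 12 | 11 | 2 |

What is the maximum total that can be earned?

296

Order all 8 blocks by rate: Email/T1 22 > Native/T1 15 > Radio/T1 13 > Influencer/T1 12 > Radio/T2 11 > Email/T2 7 > Native/T2 4 > Influencer/T2 2.
Email/T1 (22): +5 → 14 left.
Native/T1 (15): +5 → 9 left.
Fill Radio T1 block (3 at 13) → 6 left.
6 remain; put them into Influencer T1 at 12.
Total = 22×5 + 15×5 + 13×3 + 12×6 = 296.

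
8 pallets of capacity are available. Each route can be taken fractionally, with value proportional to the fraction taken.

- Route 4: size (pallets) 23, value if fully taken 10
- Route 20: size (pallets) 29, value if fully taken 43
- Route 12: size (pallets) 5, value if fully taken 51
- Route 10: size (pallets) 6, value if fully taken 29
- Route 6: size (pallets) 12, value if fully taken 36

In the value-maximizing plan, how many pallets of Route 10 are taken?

Sort by value density: Route 12 51/5≈10.2, Route 10 29/6≈4.83, Route 6 36/12≈3, Route 20 43/29≈1.48, Route 4 10/23≈0.435.
Route 12: take in full, 5 pallets for value 51 — 3 left.
Only 3 pallets remain; take 3/6 of Route 10 for value 29×3/6 = 14.5.

3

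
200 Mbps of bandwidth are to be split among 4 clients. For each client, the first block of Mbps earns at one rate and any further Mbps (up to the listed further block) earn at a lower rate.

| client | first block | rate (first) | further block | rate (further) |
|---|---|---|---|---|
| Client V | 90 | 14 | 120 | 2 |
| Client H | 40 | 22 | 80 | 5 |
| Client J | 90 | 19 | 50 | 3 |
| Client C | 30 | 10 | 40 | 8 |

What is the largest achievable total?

Rank every tier by rate: Client H/tier1 22 > Client J/tier1 19 > Client V/tier1 14 > Client C/tier1 10 > Client C/tier2 8 > Client H/tier2 5 > Client J/tier2 3 > Client V/tier2 2.
Fill Client H tier1 block (40 at 22) — 160 left.
Client J tier1 at 19: fill all 90 — 70 left.
70 remain; put them into Client V tier1 at 14.
Total = 22×40 + 19×90 + 14×70 = 3570.

3570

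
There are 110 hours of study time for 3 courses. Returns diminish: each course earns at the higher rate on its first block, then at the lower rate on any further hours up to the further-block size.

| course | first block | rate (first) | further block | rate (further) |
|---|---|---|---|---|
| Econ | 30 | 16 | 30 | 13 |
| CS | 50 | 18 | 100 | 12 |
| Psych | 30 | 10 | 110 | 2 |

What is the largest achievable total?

Rank every tier by rate: CS/first 18 > Econ/first 16 > Econ/second 13 > CS/second 12 > Psych/first 10 > Psych/second 2.
Fill CS first block (50 at 18) → 60 left.
Econ first at 16: fill all 30 → 30 left.
Fill Econ second block (30 at 13) → 0 left.
Total = 18×50 + 16×30 + 13×30 = 1770.

1770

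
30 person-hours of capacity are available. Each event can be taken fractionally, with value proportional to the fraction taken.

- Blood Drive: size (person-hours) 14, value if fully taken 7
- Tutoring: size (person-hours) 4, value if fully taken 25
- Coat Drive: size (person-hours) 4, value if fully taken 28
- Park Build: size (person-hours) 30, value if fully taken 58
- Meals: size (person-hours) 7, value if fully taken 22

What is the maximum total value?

Rank by value-to-size ratio: Coat Drive 28/4≈7, Tutoring 25/4≈6.25, Meals 22/7≈3.14, Park Build 58/30≈1.93, Blood Drive 7/14≈0.5.
Coat Drive: take in full, 4 person-hours for value 28 → 26 left.
All 4 person-hours of Tutoring fit (value 25) → 22 remain.
All 7 person-hours of Meals fit (value 22) → 15 remain.
15 person-hours left: a 15/30 share of Park Build gives 58×15/30 = 29.
Total value = 104.

104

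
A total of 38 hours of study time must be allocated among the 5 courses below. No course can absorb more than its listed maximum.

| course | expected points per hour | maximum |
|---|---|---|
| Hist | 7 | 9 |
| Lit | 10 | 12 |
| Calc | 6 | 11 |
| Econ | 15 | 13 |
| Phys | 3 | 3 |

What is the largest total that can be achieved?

Highest expected points per hour first: Econ 15 > Lit 10 > Hist 7 > Calc 6 > Phys 3.
Econ takes 13 to reach its cap of 13 — 25 left.
Give Lit 12 to hit its cap of 12 — 13 left.
Hist takes 9 to reach its cap of 9 — 4 left.
Only 4 left; Calc takes them to reach 4.
Total = 7×9 + 10×12 + 6×4 + 15×13 = 402.

402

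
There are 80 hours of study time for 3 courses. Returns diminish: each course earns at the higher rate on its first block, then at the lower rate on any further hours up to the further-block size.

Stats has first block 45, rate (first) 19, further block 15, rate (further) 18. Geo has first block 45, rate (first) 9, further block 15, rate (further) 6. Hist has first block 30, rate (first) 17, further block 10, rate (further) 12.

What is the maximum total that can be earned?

Rank every tier by rate: Stats/tier1 19 > Stats/tier2 18 > Hist/tier1 17 > Hist/tier2 12 > Geo/tier1 9 > Geo/tier2 6.
Stats tier1 at 19: fill all 45 → 35 left.
Fill Stats tier2 block (15 at 18) → 20 left.
Hist/tier1: +20 of 30 at 17; pool empty.
Total = 19×45 + 18×15 + 17×20 = 1465.

1465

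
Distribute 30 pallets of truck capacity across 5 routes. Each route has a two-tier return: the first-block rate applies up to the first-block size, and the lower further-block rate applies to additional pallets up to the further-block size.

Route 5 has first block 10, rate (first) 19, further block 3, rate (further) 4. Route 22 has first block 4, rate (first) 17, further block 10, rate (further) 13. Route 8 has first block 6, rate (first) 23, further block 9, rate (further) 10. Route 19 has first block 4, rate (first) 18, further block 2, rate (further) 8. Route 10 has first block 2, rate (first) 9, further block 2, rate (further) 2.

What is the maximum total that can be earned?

Treat each block as its own option and order by rate: Route 8/T1 23 > Route 5/T1 19 > Route 19/T1 18 > Route 22/T1 17 > Route 22/T2 13 > Route 8/T2 10 > Route 10/T1 9 > Route 19/T2 8 > Route 5/T2 4 > Route 10/T2 2.
Route 8 T1 at 23: fill all 6 → 24 left.
Fill Route 5 T1 block (10 at 19) → 14 left.
Route 19 T1 at 18: fill all 4 → 10 left.
Fill Route 22 T1 block (4 at 17) → 6 left.
Route 22 T2 at 13: only 6 left, fill 6.
Total = 23×6 + 19×10 + 18×4 + 17×4 + 13×6 = 546.

546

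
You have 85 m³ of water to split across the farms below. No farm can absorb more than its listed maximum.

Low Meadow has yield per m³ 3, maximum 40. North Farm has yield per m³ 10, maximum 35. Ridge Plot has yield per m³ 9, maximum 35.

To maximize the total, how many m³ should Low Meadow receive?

Rank by yield per m³: North Farm 10 > Ridge Plot 9 > Low Meadow 3.
North Farm takes 35 to reach its cap of 35 — 50 left.
Give Ridge Plot 35 to hit its cap of 35 — 15 left.
Low Meadow has room for 40 but only 15 remain, so it gets 15.

15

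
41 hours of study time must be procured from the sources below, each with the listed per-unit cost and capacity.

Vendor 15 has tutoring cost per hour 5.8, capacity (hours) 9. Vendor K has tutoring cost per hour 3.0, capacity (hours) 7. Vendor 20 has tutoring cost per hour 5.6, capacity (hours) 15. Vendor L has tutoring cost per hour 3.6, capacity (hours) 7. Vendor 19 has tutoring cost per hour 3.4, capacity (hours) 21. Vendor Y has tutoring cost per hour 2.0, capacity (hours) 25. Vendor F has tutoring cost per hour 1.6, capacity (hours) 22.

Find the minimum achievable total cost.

Use sources in increasing cost order.
Take 22 from Vendor F at 1.6 → need 19 more.
Vendor Y (2.0): take the remaining 19 → done.
Vendor K, Vendor 19, Vendor L, Vendor 20, Vendor 15: unused.
Cost = 22×1.6 + 19×2.0 = 73.2.

73.2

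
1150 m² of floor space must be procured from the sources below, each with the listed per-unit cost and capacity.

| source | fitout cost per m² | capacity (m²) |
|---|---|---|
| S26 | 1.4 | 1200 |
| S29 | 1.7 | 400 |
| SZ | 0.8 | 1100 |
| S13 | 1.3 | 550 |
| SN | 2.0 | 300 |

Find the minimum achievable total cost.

945

Fill from the cheapest source first.
Take 1100 from SZ at 0.8 ; need 50 more.
S13 (1.3): take the remaining 50 ; done.
S26, S29, SN: unused.
Cost = 1100×0.8 + 50×1.3 = 945.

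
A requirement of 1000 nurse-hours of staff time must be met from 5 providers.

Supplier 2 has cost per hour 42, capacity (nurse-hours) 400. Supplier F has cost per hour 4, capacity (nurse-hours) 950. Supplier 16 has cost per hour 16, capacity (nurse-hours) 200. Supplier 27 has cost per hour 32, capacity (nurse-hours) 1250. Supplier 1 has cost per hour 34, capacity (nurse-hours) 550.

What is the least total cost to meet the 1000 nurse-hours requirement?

Cheapest first:
Take 950 from Supplier F at 4 — need 50 more.
Take 50 from Supplier 16 at 16 to finish.
Supplier 27, Supplier 1, Supplier 2: unused.
Cost = 950×4 + 50×16 = 4600.

4600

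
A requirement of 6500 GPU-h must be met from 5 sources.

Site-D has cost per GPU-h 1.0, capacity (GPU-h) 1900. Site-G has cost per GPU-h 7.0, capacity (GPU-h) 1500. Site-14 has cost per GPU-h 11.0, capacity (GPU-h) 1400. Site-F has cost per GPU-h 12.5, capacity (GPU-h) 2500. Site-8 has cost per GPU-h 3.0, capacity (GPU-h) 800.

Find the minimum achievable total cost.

Cheapest first:
Site-D (1.0): use full 1900 — 4600 GPU-h to go.
Site-8 at 3.0: take all 800 GPU-h — 3800 still needed.
Site-G (7.0): use full 1500 — 2300 GPU-h to go.
Site-14 at 11.0: take all 1400 GPU-h — 900 still needed.
Site-F at 12.5: take 900 of its 2500 — requirement met.
Cost = 1900×1.0 + 800×3.0 + 1500×7.0 + 1400×11.0 + 900×12.5 = 41450.

41450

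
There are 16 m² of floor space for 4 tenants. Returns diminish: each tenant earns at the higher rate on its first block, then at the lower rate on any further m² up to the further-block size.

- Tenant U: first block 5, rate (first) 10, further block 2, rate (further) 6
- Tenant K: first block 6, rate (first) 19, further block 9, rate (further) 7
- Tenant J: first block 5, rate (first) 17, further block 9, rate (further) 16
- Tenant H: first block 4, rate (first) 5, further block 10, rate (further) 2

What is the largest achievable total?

279

Treat each block as its own option and order by rate: Tenant K/T1 19 > Tenant J/T1 17 > Tenant J/T2 16 > Tenant U/T1 10 > Tenant K/T2 7 > Tenant U/T2 6 > Tenant H/T1 5 > Tenant H/T2 2.
Tenant K/T1 (19): +6 → 10 left.
Fill Tenant J T1 block (5 at 17) → 5 left.
Tenant J T2 at 16: only 5 left, fill 5.
Total = 19×6 + 17×5 + 16×5 = 279.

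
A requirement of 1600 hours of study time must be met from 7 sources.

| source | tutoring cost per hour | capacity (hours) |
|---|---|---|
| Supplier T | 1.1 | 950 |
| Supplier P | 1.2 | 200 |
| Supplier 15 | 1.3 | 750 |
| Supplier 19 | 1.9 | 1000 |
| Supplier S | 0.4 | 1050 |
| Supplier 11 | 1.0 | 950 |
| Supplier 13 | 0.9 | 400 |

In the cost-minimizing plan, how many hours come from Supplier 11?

Fill from the cheapest source first.
Take 1050 from Supplier S at 0.4 → need 550 more.
Take 400 from Supplier 13 at 0.9 → need 150 more.
Supplier 11 at 1.0: take 150 of its 950 → requirement met.
Supplier T, Supplier P, Supplier 15, Supplier 19: unused.

150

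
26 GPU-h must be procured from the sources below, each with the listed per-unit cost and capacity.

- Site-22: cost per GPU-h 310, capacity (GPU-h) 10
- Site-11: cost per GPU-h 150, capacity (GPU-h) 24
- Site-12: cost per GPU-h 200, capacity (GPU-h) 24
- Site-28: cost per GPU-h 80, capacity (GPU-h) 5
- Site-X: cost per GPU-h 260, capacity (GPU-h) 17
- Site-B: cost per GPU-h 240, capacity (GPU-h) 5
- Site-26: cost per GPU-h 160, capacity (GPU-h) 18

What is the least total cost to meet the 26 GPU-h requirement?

3550

Use sources in increasing cost order.
Site-28 (80): use full 5 — 21 GPU-h to go.
Site-11 at 150: take 21 of its 24 — requirement met.
Site-26, Site-12, Site-B, Site-X, Site-22: unused.
Cost = 5×80 + 21×150 = 3550.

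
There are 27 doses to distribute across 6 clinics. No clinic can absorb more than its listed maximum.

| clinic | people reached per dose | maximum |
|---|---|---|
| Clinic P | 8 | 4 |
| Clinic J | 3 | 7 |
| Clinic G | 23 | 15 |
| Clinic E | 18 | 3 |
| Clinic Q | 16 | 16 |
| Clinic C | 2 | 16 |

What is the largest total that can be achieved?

Order the clinics by people reached per dose: Clinic G 23 > Clinic E 18 > Clinic Q 16 > Clinic P 8 > Clinic J 3 > Clinic C 2.
Give Clinic G 15 to hit its cap of 15 ; 12 left.
Clinic E: +3 to 3 (cap) ; 9 left.
Clinic Q has room for 16 but only 9 remain, so it gets 9.
Total = 23×15 + 18×3 + 16×9 = 543.

543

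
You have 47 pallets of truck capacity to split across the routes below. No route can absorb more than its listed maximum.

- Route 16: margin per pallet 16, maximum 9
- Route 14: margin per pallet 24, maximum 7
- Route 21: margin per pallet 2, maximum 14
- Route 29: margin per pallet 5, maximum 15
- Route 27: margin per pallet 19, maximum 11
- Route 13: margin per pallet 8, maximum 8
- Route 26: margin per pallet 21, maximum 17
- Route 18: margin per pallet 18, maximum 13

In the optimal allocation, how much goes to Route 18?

12

Order the routes by margin per pallet: Route 14 24 > Route 26 21 > Route 27 19 > Route 18 18 > Route 16 16 > Route 13 8 > Route 29 5 > Route 21 2.
Route 14 takes 7 to reach its cap of 7 ; 40 left.
Route 26 takes 17 to reach its cap of 17 ; 23 left.
Route 27 takes 11 to reach its cap of 11 ; 12 left.
Route 18: +12 (room for 13) → 12. Pool exhausted.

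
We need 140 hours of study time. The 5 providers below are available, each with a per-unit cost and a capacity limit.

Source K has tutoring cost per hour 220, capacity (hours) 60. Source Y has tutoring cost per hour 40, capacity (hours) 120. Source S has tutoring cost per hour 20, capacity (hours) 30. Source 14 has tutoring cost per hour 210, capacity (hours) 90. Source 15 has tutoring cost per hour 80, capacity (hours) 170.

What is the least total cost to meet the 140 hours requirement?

Cheapest first:
Source S at 20: take all 30 hours ; 110 still needed.
Source Y at 40: take 110 of its 120 ; requirement met.
Source 15, Source 14, Source K: unused.
Cost = 30×20 + 110×40 = 5000.

5000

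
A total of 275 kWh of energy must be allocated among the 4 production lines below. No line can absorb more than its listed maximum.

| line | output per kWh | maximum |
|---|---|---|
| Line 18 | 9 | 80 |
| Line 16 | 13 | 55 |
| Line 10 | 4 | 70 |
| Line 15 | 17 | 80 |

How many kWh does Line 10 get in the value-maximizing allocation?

60

Rank by output per kWh: Line 15 17 > Line 16 13 > Line 18 9 > Line 10 4.
Line 15: +80 to 80 (cap) — 195 left.
Give Line 16 55 to hit its cap of 55 — 140 left.
Line 18: +80 to 80 (cap) — 60 left.
Line 10 has room for 70 but only 60 remain, so it gets 60.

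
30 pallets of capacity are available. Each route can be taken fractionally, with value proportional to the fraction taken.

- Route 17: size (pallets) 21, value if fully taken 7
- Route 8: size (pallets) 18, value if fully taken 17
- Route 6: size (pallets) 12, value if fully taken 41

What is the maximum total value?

Best value per unit of size first: Route 6 41/12≈3.42, Route 8 17/18≈0.944, Route 17 7/21≈0.333.
All 12 pallets of Route 6 fit (value 41) — 18 remain.
Route 8: take in full, 18 pallets for value 17 — 0 left.
Total value = 58.

58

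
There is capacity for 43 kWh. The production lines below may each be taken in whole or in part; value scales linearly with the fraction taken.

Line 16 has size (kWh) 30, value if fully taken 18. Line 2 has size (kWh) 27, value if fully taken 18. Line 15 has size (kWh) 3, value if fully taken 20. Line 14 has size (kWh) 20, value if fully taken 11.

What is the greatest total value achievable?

45.8

Rank by value-to-size ratio: Line 15 20/3≈6.67, Line 2 18/27≈0.667, Line 16 18/30≈0.6, Line 14 11/20≈0.55.
All 3 kWh of Line 15 fit (value 20) ; 40 remain.
Take all of Line 2 (27 kWh, value 18) ; 13 kWh left.
13 kWh left: a 13/30 share of Line 16 gives 18×13/30 = 7.8.
Total value = 45.8.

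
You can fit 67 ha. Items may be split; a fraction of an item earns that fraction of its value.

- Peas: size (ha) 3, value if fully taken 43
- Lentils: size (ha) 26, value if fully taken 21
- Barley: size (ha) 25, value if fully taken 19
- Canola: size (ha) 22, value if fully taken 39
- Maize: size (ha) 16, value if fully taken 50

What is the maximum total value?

Rank by value-to-size ratio: Peas 43/3≈14.3, Maize 50/16≈3.12, Canola 39/22≈1.77, Lentils 21/26≈0.808, Barley 19/25≈0.76.
All 3 ha of Peas fit (value 43) — 64 remain.
Take all of Maize (16 ha, value 50) — 48 ha left.
All 22 ha of Canola fit (value 39) — 26 remain.
All 26 ha of Lentils fit (value 21) — 0 remain.
Total value = 153.

153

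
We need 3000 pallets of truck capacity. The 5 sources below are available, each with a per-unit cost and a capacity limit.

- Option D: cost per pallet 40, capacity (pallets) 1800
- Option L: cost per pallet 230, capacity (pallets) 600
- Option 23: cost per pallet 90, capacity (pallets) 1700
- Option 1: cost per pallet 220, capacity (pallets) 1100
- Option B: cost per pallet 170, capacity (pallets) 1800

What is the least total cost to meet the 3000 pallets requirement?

Cheapest first:
Option D at 40: take all 1800 pallets ; 1200 still needed.
Take 1200 from Option 23 at 90 to finish.
Option B, Option 1, Option L: unused.
Cost = 1800×40 + 1200×90 = 180000.

180000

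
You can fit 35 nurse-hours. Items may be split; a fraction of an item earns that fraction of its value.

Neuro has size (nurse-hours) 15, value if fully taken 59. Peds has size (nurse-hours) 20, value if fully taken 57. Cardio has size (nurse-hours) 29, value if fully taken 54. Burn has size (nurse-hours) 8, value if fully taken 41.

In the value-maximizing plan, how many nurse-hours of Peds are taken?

Rank by value-to-size ratio: Burn 41/8≈5.12, Neuro 59/15≈3.93, Peds 57/20≈2.85, Cardio 54/29≈1.86.
Take all of Burn (8 nurse-hours, value 41) — 27 nurse-hours left.
Take all of Neuro (15 nurse-hours, value 59) — 12 nurse-hours left.
12 nurse-hours left: a 12/20 share of Peds gives 57×12/20 = 34.2.

12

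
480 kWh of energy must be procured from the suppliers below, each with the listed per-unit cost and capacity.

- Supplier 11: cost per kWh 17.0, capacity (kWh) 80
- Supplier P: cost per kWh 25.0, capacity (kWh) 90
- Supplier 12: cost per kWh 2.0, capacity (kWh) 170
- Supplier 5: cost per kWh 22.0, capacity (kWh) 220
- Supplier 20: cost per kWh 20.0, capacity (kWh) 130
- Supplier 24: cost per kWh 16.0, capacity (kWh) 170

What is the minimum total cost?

Cheapest first:
Supplier 12 (2.0): use full 170 → 310 kWh to go.
Supplier 24 at 16.0: take all 170 kWh → 140 still needed.
Take 80 from Supplier 11 at 17.0 → need 60 more.
Supplier 20 at 20.0: take 60 of its 130 → requirement met.
Supplier 5, Supplier P: unused.
Cost = 170×2.0 + 170×16.0 + 80×17.0 + 60×20.0 = 5620.

5620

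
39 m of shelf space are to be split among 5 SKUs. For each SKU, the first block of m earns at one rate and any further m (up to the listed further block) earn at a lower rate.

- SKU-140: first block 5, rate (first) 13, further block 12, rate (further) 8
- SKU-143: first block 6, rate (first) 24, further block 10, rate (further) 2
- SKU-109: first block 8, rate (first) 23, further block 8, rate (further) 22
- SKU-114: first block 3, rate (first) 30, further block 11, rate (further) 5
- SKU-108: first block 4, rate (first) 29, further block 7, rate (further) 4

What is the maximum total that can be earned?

Treat each block as its own option and order by rate: SKU-114/first 30 > SKU-108/first 29 > SKU-143/first 24 > SKU-109/first 23 > SKU-109/second 22 > SKU-140/first 13 > SKU-140/second 8 > SKU-114/second 5 > SKU-108/second 4 > SKU-143/second 2.
Fill SKU-114 first block (3 at 30) ; 36 left.
Fill SKU-108 first block (4 at 29) ; 32 left.
SKU-143/first (24): +6 ; 26 left.
SKU-109 first at 23: fill all 8 ; 18 left.
Fill SKU-109 second block (8 at 22) ; 10 left.
SKU-140 first at 13: fill all 5 ; 5 left.
SKU-140 second at 8: only 5 left, fill 5.
Total = 30×3 + 29×4 + 24×6 + 23×8 + 22×8 + 13×5 + 8×5 = 815.

815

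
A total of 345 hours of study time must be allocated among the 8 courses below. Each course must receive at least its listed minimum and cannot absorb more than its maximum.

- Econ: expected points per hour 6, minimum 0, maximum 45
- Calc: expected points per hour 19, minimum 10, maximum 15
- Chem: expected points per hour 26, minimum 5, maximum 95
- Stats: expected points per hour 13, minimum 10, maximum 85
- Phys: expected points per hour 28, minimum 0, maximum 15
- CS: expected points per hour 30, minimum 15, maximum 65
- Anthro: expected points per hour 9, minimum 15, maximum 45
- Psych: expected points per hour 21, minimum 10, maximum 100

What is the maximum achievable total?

Meeting every minimum uses 0+10+5+10+0+15+15+10 = 65 hours, leaving 280.
Highest expected points per hour first: CS 30 > Phys 28 > Chem 26 > Psych 21 > Calc 19 > Stats 13 > Anthro 9 > Econ 6.
CS: +50 to 65 (cap) — 230 left.
Phys takes 15 more to reach its cap of 15 — 215 left.
Chem takes 90 more to reach its cap of 95 — 125 left.
Psych: +90 to 100 (cap) — 35 left.
Give Calc 5 more to hit its cap of 15 — 30 left.
Stats has room for 75 more but only 30 remain, so it gets 40.
Total = 19×15 + 26×95 + 13×40 + 28×15 + 30×65 + 9×15 + 21×100 = 7880.

7880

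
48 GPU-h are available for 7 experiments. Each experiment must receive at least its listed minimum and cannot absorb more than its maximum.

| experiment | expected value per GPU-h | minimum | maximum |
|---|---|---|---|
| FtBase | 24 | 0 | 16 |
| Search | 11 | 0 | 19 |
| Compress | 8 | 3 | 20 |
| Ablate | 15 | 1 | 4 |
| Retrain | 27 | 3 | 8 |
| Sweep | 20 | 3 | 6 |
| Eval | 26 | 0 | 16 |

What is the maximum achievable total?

Meeting every minimum uses 0+0+3+1+3+3+0 = 10 GPU-h, leaving 38.
Rank by expected value per GPU-h: Retrain 27 > Eval 26 > FtBase 24 > Sweep 20 > Ablate 15 > Search 11 > Compress 8.
Give Retrain 5 more to hit its cap of 8 ; 33 left.
Give Eval 16 more to hit its cap of 16 ; 17 left.
Give FtBase 16 more to hit its cap of 16 ; 1 left.
Sweep has room for 3 more but only 1 remain, so it gets 4.
Total = 24×16 + 8×3 + 15×1 + 27×8 + 20×4 + 26×16 = 1135.

1135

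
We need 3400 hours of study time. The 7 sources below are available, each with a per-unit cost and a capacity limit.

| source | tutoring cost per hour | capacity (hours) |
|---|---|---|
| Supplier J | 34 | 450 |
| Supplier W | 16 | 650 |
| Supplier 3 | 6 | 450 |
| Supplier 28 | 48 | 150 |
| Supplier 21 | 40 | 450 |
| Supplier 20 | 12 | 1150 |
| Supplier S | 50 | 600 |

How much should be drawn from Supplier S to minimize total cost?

100

Use sources in increasing cost order.
Take 450 from Supplier 3 at 6 → need 2950 more.
Take 1150 from Supplier 20 at 12 → need 1800 more.
Supplier W at 16: take all 650 hours → 1150 still needed.
Supplier J (34): use full 450 → 700 hours to go.
Supplier 21 (40): use full 450 → 250 hours to go.
Take 150 from Supplier 28 at 48 → need 100 more.
Supplier S (50): take the remaining 100 → done.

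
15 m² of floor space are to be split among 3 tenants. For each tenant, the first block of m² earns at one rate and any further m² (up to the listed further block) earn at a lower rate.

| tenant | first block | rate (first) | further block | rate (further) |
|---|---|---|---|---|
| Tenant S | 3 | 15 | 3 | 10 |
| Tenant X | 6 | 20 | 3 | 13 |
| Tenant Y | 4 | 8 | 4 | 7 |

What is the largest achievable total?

Treat each block as its own option and order by rate: Tenant X/first 20 > Tenant S/first 15 > Tenant X/second 13 > Tenant S/second 10 > Tenant Y/first 8 > Tenant Y/second 7.
Fill Tenant X first block (6 at 20) — 9 left.
Tenant S/first (15): +3 — 6 left.
Tenant X second at 13: fill all 3 — 3 left.
Tenant S/second (10): +3 — 0 left.
Total = 20×6 + 15×3 + 13×3 + 10×3 = 234.

234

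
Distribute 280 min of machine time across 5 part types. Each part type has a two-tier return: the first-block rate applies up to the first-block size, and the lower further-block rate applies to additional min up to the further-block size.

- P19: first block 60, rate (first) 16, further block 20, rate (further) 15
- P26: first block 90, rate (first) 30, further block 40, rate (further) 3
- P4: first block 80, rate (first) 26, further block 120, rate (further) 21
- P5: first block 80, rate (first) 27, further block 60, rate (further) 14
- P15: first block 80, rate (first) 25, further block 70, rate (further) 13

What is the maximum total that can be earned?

7690

Treat each block as its own option and order by rate: P26/T1 30 > P5/T1 27 > P4/T1 26 > P15/T1 25 > P4/T2 21 > P19/T1 16 > P19/T2 15 > P5/T2 14 > P15/T2 13 > P26/T2 3.
Fill P26 T1 block (90 at 30) — 190 left.
P5/T1 (27): +80 — 110 left.
P4 T1 at 26: fill all 80 — 30 left.
P15 T1 at 25: only 30 left, fill 30.
Total = 30×90 + 27×80 + 26×80 + 25×30 = 7690.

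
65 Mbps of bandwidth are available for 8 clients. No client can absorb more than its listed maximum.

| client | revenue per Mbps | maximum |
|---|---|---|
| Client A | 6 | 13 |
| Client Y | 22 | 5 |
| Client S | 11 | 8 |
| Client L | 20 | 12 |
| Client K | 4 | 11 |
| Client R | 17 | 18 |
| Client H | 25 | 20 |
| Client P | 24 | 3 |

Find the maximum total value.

1305

Order the clients by revenue per Mbps: Client H 25 > Client P 24 > Client Y 22 > Client L 20 > Client R 17 > Client S 11 > Client A 6 > Client K 4.
Client H takes 20 to reach its cap of 20 — 45 left.
Client P takes 3 to reach its cap of 3 — 42 left.
Client Y takes 5 to reach its cap of 5 — 37 left.
Client L: +12 to 12 (cap) — 25 left.
Client R takes 18 to reach its cap of 18 — 7 left.
Client S: +7 (room for 8) → 7. Pool exhausted.
Total = 22×5 + 11×7 + 20×12 + 17×18 + 25×20 + 24×3 = 1305.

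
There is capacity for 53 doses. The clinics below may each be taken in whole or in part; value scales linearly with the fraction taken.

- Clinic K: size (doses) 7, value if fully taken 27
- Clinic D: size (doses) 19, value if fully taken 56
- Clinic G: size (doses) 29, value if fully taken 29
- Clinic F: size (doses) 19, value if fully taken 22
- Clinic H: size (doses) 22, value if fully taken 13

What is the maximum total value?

Best value per unit of size first: Clinic K 27/7≈3.86, Clinic D 56/19≈2.95, Clinic F 22/19≈1.16, Clinic G 29/29≈1, Clinic H 13/22≈0.591.
All 7 doses of Clinic K fit (value 27) → 46 remain.
Clinic D: take in full, 19 doses for value 56 → 27 left.
Take all of Clinic F (19 doses, value 22) → 8 doses left.
8 doses left: a 8/29 share of Clinic G gives 29×8/29 = 8.
Total value = 113.

113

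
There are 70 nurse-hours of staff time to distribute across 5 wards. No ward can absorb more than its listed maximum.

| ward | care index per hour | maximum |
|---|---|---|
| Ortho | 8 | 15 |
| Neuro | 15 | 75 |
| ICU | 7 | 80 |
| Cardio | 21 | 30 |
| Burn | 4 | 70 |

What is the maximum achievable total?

Rank by care index per hour: Cardio 21 > Neuro 15 > Ortho 8 > ICU 7 > Burn 4.
Give Cardio 30 to hit its cap of 30 ; 40 left.
Only 40 left; Neuro takes them to reach 40.
Total = 15×40 + 21×30 = 1230.

1230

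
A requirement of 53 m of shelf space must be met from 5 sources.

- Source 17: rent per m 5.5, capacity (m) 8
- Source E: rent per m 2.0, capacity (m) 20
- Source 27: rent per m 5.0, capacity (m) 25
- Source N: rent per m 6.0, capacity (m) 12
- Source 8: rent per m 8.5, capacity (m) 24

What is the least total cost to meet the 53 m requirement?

209

Use sources in increasing cost order.
Source E at 2.0: take all 20 m → 33 still needed.
Source 27 at 5.0: take all 25 m → 8 still needed.
Source 17 at 5.5: take all 8 m → 0 still needed.
Source N, Source 8: unused.
Cost = 20×2.0 + 25×5.0 + 8×5.5 = 209.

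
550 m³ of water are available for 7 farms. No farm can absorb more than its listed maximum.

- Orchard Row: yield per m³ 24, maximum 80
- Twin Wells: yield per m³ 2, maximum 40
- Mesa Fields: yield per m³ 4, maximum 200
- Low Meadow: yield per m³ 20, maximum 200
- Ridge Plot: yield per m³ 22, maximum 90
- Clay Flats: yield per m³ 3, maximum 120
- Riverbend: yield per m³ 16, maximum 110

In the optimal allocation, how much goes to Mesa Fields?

Highest yield per m³ first: Orchard Row 24 > Ridge Plot 22 > Low Meadow 20 > Riverbend 16 > Mesa Fields 4 > Clay Flats 3 > Twin Wells 2.
Orchard Row takes 80 to reach its cap of 80 — 470 left.
Ridge Plot takes 90 to reach its cap of 90 — 380 left.
Low Meadow: +200 to 200 (cap) — 180 left.
Riverbend: +110 to 110 (cap) — 70 left.
Mesa Fields: +70 (room for 200) → 70. Pool exhausted.

70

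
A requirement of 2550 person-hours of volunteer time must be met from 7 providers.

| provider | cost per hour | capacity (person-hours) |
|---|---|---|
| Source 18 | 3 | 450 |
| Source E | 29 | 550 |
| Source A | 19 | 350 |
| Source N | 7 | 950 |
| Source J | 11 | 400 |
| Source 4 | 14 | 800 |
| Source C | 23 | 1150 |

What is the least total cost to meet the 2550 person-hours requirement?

22900

Cheapest first:
Source 18 (3): use full 450 ; 2100 person-hours to go.
Take 950 from Source N at 7 ; need 1150 more.
Take 400 from Source J at 11 ; need 750 more.
Source 4 (14): take the remaining 750 ; done.
Source A, Source C, Source E: unused.
Cost = 450×3 + 950×7 + 400×11 + 750×14 = 22900.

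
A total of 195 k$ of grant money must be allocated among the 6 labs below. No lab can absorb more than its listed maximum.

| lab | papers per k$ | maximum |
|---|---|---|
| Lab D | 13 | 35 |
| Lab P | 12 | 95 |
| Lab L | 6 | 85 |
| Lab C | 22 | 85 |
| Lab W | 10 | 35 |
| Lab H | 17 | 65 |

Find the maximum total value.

3550

Rank by papers per k$: Lab C 22 > Lab H 17 > Lab D 13 > Lab P 12 > Lab W 10 > Lab L 6.
Give Lab C 85 to hit its cap of 85 ; 110 left.
Lab H: +65 to 65 (cap) ; 45 left.
Lab D takes 35 to reach its cap of 35 ; 10 left.
Lab P has room for 95 but only 10 remain, so it gets 10.
Total = 13×35 + 12×10 + 22×85 + 17×65 = 3550.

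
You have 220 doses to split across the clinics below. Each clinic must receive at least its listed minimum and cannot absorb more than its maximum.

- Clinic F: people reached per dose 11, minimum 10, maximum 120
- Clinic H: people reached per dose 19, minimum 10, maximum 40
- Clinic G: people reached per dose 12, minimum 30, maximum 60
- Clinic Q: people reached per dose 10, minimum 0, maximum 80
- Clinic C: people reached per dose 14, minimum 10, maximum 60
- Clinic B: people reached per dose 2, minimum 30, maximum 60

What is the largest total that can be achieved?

2710

Meeting every minimum uses 10+10+30+0+10+30 = 90 doses, leaving 130.
Order the clinics by people reached per dose: Clinic H 19 > Clinic C 14 > Clinic G 12 > Clinic F 11 > Clinic Q 10 > Clinic B 2.
Clinic H: +30 to 40 (cap) — 100 left.
Clinic C: +50 to 60 (cap) — 50 left.
Clinic G takes 30 more to reach its cap of 60 — 20 left.
Clinic F has room for 110 more but only 20 remain, so it gets 30.
Total = 11×30 + 19×40 + 12×60 + 14×60 + 2×30 = 2710.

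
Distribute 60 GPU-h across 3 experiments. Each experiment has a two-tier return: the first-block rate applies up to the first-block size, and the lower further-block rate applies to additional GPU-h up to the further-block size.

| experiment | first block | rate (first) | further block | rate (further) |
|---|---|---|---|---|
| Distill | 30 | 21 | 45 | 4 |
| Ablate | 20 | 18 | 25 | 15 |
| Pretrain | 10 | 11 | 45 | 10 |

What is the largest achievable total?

1140

Treat each block as its own option and order by rate: Distill/tier1 21 > Ablate/tier1 18 > Ablate/tier2 15 > Pretrain/tier1 11 > Pretrain/tier2 10 > Distill/tier2 4.
Distill tier1 at 21: fill all 30 → 30 left.
Ablate/tier1 (18): +20 → 10 left.
Ablate tier2 at 15: only 10 left, fill 10.
Total = 21×30 + 18×20 + 15×10 = 1140.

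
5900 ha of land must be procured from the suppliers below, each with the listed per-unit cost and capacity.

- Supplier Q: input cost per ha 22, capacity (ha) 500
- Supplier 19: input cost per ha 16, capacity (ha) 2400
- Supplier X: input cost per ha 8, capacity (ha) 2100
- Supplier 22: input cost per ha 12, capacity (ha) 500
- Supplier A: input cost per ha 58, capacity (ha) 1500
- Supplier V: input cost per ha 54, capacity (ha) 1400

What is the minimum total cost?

93800

Use suppliers in increasing cost order.
Supplier X (8): use full 2100 — 3800 ha to go.
Supplier 22 (12): use full 500 — 3300 ha to go.
Supplier 19 at 16: take all 2400 ha — 900 still needed.
Supplier Q (22): use full 500 — 400 ha to go.
Supplier V (54): take the remaining 400 — done.
Supplier A: unused.
Cost = 2100×8 + 500×12 + 2400×16 + 500×22 + 400×54 = 93800.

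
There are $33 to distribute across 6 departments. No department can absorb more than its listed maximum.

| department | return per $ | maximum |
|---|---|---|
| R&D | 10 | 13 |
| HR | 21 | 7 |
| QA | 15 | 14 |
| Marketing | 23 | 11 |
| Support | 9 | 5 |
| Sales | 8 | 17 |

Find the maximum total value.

Highest return per $ first: Marketing 23 > HR 21 > QA 15 > R&D 10 > Support 9 > Sales 8.
Give Marketing 11 to hit its cap of 11 — 22 left.
Give HR 7 to hit its cap of 7 — 15 left.
QA takes 14 to reach its cap of 14 — 1 left.
R&D: +1 (room for 13) → 1. Pool exhausted.
Total = 10×1 + 21×7 + 15×14 + 23×11 = 620.

620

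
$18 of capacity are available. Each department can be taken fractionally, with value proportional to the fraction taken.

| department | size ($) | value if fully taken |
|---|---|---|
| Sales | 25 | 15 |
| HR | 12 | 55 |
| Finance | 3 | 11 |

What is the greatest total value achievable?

67.8

Rank by value-to-size ratio: HR 55/12≈4.58, Finance 11/3≈3.67, Sales 15/25≈0.6.
All 12 $ of HR fit (value 55) → 6 remain.
All 3 $ of Finance fit (value 11) → 3 remain.
3 $ left: a 3/25 share of Sales gives 15×3/25 = 1.8.
Total value = 67.8.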